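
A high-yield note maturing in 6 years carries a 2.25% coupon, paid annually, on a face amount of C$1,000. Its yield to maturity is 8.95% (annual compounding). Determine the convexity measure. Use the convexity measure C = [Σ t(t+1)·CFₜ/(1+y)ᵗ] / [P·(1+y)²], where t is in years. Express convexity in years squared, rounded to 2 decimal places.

32.30

With y = 0.0895:
  t   CF        PV=CF/(1+0.0895)^t    t·PV        t(t+1)·PV
  1        22.50        20.6517        20.6517          41.3034
  2        22.50        18.9552        37.9104         113.7311
  3        22.50        17.3981        52.1942         208.7767
  4        22.50        15.9688        63.8754         319.3770
  5        22.50        14.6570        73.2852         439.7113
  6     1,022.50       611.3641     3,668.1844      25,677.2908
  Σ                    698.9949     3,916.1012      26,800.1902
P = 698.9949.
Convexity = Σ t(t+1)·PV / [P·(1+y)²] = 26,800.1902 / (698.9949 × 1.187010) = 32.30051.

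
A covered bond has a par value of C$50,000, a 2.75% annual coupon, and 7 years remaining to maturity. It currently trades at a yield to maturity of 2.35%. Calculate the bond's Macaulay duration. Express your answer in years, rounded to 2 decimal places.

6.47 years

Periodic yield y = 0.0235. Discount each cash flow and weight by its year:
  t   CF        PV=CF/(1+0.0235)^t    t·PV
  1     1,375.00     1,343.4294     1,343.4294
  2     1,375.00     1,312.5837     2,625.1674
  3     1,375.00     1,282.4462     3,847.3386
  4     1,375.00     1,253.0007     5,012.0028
  5     1,375.00     1,224.2313     6,121.1563
  6     1,375.00     1,196.1224     7,176.7343
  7    51,375.00    43,665.3460   305,657.4221
  Σ                 51,277.1596   331,783.2508
Price P = Σ PV = 51,277.1596.
Macaulay duration = Σ(t·PV) / P = 331,783.2508 / 51,277.1596 = 6.47039 years.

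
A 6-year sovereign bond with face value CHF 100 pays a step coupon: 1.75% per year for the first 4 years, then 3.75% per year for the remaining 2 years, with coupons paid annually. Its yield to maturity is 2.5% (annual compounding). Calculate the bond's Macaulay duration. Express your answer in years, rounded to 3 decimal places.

5.733 years

Periodic yield y = 0.025. Discount each cash flow and weight by its year:
  t   CF        PV=CF/(1+0.025)^t    t·PV
  1         1.75         1.7073         1.7073
  2         1.75         1.6657         3.3314
  3         1.75         1.6250         4.8751
  4         1.75         1.5854         6.3417
  5         3.75         3.3145        16.5723
  6       103.75        89.4633       536.7798
  Σ                     99.3612       569.6075
Price P = Σ PV = 99.3612.
Macaulay duration = Σ(t·PV) / P = 569.6075 / 99.3612 = 5.73270 years.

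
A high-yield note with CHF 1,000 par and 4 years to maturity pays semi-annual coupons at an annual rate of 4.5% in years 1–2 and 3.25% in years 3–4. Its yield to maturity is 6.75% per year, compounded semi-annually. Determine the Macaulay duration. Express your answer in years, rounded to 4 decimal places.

3.7006 years

Periodic yield y = 0.03375. Discount each cash flow and weight by its period:
  t   CF        PV=CF/(1+0.03375)^t    t·PV
  1        22.50        21.7654        21.7654
  2        22.50        21.0548        42.1096
  3        22.50        20.3674        61.1023
  4        22.50        19.7025        78.8098
  5        16.25        13.7650        68.8249
  6        16.25        13.3156        79.8935
  7        16.25        12.8809        90.1660
  8     1,016.25       779.2492     6,233.9938
  Σ                    902.1008     6,676.6653
Price P = Σ PV = 902.1008.
Macaulay duration = Σ(t·PV) / P = 6,676.6653 / 902.1008 = 7.40124 half-year periods.
In years: 7.40124 / 2 = 3.70062 years.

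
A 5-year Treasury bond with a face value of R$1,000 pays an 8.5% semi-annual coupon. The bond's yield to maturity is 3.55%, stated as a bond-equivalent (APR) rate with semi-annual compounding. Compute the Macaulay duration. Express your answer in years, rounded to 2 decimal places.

Periodic yield y = 0.01775. Discount each cash flow and weight by its period:
  t   CF        PV=CF/(1+0.01775)^t    t·PV
  1        42.50        41.7588        41.7588
  2        42.50        41.0305        82.0610
  3        42.50        40.3149       120.9447
  4        42.50        39.6118       158.4472
  5        42.50        38.9209       194.6047
  6        42.50        38.2421       229.4529
  7        42.50        37.5752       263.0263
  8        42.50        36.9199       295.3589
  9        42.50        36.2760       326.4837
  10    1,042.50       874.3090     8,743.0901
  Σ                  1,224.9591    10,455.2282
Price P = Σ PV = 1,224.9591.
Macaulay duration = Σ(t·PV) / P = 10,455.2282 / 1,224.9591 = 8.53517 half-year periods.
In years: 8.53517 / 2 = 4.26758 years.

4.27 years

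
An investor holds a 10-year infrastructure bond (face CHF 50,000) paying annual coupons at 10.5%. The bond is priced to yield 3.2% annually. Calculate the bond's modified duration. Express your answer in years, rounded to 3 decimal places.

Periodic yield y = 0.032. First find Macaulay duration:
  t   CF        PV=CF/(1+0.032)^t    t·PV
  1     5,250.00     5,087.2093     5,087.2093
  2     5,250.00     4,929.4664     9,858.9328
  3     5,250.00     4,776.6147    14,329.8441
  4     5,250.00     4,628.5026    18,514.0105
  5     5,250.00     4,484.9832    22,424.9158
  6     5,250.00     4,345.9139    26,075.4835
  7     5,250.00     4,211.1569    29,478.0983
  8     5,250.00     4,080.5784    32,644.6271
  9     5,250.00     3,954.0488    35,586.4394
  10   55,250.00    40,321.3728   403,213.7276
  Σ                 80,819.8470   597,213.2884
P = 80,819.8470; Macaulay duration = 597,213.2884 / 80,819.8470 = 7.38944 years.
Modified duration = D_Mac / (1 + y) = 7.38944 / 1.032 = 7.16031 years.

7.160 years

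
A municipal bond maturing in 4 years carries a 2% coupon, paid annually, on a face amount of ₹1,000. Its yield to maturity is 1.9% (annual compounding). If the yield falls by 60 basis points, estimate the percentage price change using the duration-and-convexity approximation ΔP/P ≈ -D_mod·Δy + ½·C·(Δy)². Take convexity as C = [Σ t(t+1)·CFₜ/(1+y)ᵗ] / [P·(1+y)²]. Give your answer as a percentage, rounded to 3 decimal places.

With y = 0.019:
  t   CF        PV=CF/(1+0.019)^t    t·PV        t(t+1)·PV
  1        20.00        19.6271        19.6271          39.2542
  2        20.00        19.2611        38.5222         115.5667
  3        20.00        18.9020        56.7060         226.8238
  4     1,020.00       946.0268     3,784.1072      18,920.5358
  Σ                  1,003.8170     3,898.9625      19,302.1806
P = 1,003.8170; D_Mac = 3.88414 yrs; D_mod = 3.81171 yrs; C = 18.51840.
Duration effect: -3.81171 × (-0.006) = +0.022870
Convexity effect: 0.5 × 18.51840 × (-0.006)² = +0.0003333
ΔP/P ≈ +0.022870 + 0.0003333 = +0.023204 = +2.3204%.

+2.320%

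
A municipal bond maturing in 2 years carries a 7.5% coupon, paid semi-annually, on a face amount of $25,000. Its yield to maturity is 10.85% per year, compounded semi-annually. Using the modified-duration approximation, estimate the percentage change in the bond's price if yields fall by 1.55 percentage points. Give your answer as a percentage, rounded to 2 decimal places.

+2.78%

Periodic yield y = 0.05425. Modified duration first:
  t   CF        PV=CF/(1+0.05425)^t    t·PV
  1       937.50       889.2578       889.2578
  2       937.50       843.4980     1,686.9960
  3       937.50       800.0930     2,400.2789
  4    25,937.50    20,996.8273    83,987.3090
  Σ                 23,529.6760    88,963.8417
P = 23,529.6760; D_Mac = 3.78092 half-year periods = 1.89046 yrs; D_mod = 1.89046/(1+0.05425) = 1.79318 yrs.
ΔP/P ≈ -D_mod · Δy = -1.79318 × (-0.0155) = +0.027794 = +2.7794%.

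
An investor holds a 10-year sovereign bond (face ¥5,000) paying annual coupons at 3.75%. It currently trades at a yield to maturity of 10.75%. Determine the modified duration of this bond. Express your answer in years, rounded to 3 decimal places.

Periodic yield y = 0.1075. First find Macaulay duration:
  t   CF        PV=CF/(1+0.1075)^t    t·PV
  1       187.50       169.3002       169.3002
  2       187.50       152.8670       305.7340
  3       187.50       138.0289       414.0867
  4       187.50       124.6311       498.5243
  5       187.50       112.5337       562.6685
  6       187.50       101.6106       609.6634
  7       187.50        91.7477       642.2338
  8       187.50        82.8422       662.7372
  9       187.50        74.8010       673.2094
  10    5,187.50     1,868.6190    18,686.1900
  Σ                  2,916.9814    23,224.3477
P = 2,916.9814; Macaulay duration = 23,224.3477 / 2,916.9814 = 7.96177 years.
Modified duration = D_Mac / (1 + y) = 7.96177 / 1.1075 = 7.18896 years.

7.189 years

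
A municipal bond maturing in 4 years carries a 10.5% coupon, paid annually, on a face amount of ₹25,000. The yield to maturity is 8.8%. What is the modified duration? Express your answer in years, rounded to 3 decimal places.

Periodic yield y = 0.088. First find Macaulay duration:
  t   CF        PV=CF/(1+0.088)^t    t·PV
  1     2,625.00     2,412.6838     2,412.6838
  2     2,625.00     2,217.5403     4,435.0806
  3     2,625.00     2,038.1804     6,114.5412
  4    27,625.00    19,714.5426    78,858.1704
  Σ                 26,382.9471    91,820.4760
P = 26,382.9471; Macaulay duration = 91,820.4760 / 26,382.9471 = 3.48030 years.
Modified duration = D_Mac / (1 + y) = 3.48030 / 1.088 = 3.19880 years.

3.199 years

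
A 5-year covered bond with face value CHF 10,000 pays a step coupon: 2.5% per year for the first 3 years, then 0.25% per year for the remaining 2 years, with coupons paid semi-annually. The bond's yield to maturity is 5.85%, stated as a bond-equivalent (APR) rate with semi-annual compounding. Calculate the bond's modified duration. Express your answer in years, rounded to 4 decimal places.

4.5900 years

Periodic yield y = 0.02925. First find Macaulay duration:
  t   CF        PV=CF/(1+0.02925)^t    t·PV
  1       125.00       121.4477       121.4477
  2       125.00       117.9963       235.9925
  3       125.00       114.6430       343.9289
  4       125.00       111.3849       445.5398
  5       125.00       108.2195       541.0976
  6       125.00       105.1441       630.8644
  7        12.50        10.2156        71.5092
  8        12.50         9.9253        79.4023
  9        12.50         9.6432        86.7890
  10   10,012.50     7,504.7075    75,047.0754
  Σ                  8,213.3271    77,603.6468
P = 8,213.3271; Macaulay duration = 77,603.6468 / 8,213.3271 = 9.44850 half-year periods = 4.72425 years.
Modified duration = D_Mac / (1 + y) = 4.72425 / 1.02925 = 4.58999 years.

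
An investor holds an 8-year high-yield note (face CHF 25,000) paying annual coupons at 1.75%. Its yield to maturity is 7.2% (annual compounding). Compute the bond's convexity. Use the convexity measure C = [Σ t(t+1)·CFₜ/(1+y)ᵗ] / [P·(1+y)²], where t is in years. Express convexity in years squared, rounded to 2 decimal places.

56.58

With y = 0.072:
  t   CF        PV=CF/(1+0.072)^t    t·PV        t(t+1)·PV
  1       437.50       408.1157       408.1157         816.2313
  2       437.50       380.7049       761.4098       2,284.2295
  3       437.50       355.1352     1,065.4056       4,261.6222
  4       437.50       331.2828     1,325.1313       6,625.6564
  5       437.50       309.0325     1,545.1624       9,270.9745
  6       437.50       288.2766     1,729.6594      12,107.6159
  7       437.50       268.9147     1,882.4030      15,059.2238
  8    25,437.50    14,585.3261   116,682.6088   1,050,143.4796
  Σ                 16,926.7885   125,399.8960   1,100,569.0332
P = 16,926.7885.
Convexity = Σ t(t+1)·PV / [P·(1+y)²] = 1,100,569.0332 / (16,926.7885 × 1.149184) = 56.57872.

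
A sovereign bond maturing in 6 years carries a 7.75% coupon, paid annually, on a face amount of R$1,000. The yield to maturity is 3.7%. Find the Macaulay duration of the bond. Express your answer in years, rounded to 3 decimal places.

5.120 years

Periodic yield y = 0.037. Discount each cash flow and weight by its year:
  t   CF        PV=CF/(1+0.037)^t    t·PV
  1        77.50        74.7348        74.7348
  2        77.50        72.0683       144.1366
  3        77.50        69.4969       208.4907
  4        77.50        67.0173       268.0690
  5        77.50        64.6261       323.1305
  6     1,077.50       866.4525     5,198.7148
  Σ                  1,214.3958     6,217.2764
Price P = Σ PV = 1,214.3958.
Macaulay duration = Σ(t·PV) / P = 6,217.2764 / 1,214.3958 = 5.11965 years.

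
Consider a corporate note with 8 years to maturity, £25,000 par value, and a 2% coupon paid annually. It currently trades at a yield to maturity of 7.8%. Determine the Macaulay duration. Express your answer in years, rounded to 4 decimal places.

Periodic yield y = 0.078. Discount each cash flow and weight by its year:
  t   CF        PV=CF/(1+0.078)^t    t·PV
  1       500.00       463.8219       463.8219
  2       500.00       430.2615       860.5230
  3       500.00       399.1294     1,197.3882
  4       500.00       370.2499     1,480.9996
  5       500.00       343.4600     1,717.3001
  6       500.00       318.6086     1,911.6514
  7       500.00       295.5553     2,068.8868
  8    25,500.00    13,982.6695   111,861.3563
  Σ                 16,603.7561   121,561.9272
Price P = Σ PV = 16,603.7561.
Macaulay duration = Σ(t·PV) / P = 121,561.9272 / 16,603.7561 = 7.32135 years.

7.3214 years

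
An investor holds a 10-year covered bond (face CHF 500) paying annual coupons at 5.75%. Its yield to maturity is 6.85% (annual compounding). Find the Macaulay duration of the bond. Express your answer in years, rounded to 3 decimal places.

Periodic yield y = 0.0685. Discount each cash flow and weight by its year:
  t   CF        PV=CF/(1+0.0685)^t    t·PV
  1        28.75        26.9069        26.9069
  2        28.75        25.1819        50.3638
  3        28.75        23.5675        70.7026
  4        28.75        22.0567        88.2266
  5        28.75        20.6426       103.2132
  6        28.75        19.3193       115.9156
  7        28.75        18.0807       126.5652
  8        28.75        16.9216       135.3729
  9        28.75        15.8368       142.5311
  10      528.75       272.5870     2,725.8698
  Σ                    461.1010     3,585.6678
Price P = Σ PV = 461.1010.
Macaulay duration = Σ(t·PV) / P = 3,585.6678 / 461.1010 = 7.77632 years.

7.776 years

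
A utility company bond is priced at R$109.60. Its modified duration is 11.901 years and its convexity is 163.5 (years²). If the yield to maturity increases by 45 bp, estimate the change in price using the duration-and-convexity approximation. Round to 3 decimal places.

Duration effect: -D_mod·Δy = -11.901 × (+0.0045) = -0.0535545
Convexity effect: ½·C·(Δy)² = 0.5 × 163.5 × (0.0045)² = +0.0016554375
ΔP/P ≈ -0.0535545 + 0.0016554375 = -0.0518990625
ΔP ≈ 109.60 × (-0.0518990625) = -5.68813725.

-R$5.688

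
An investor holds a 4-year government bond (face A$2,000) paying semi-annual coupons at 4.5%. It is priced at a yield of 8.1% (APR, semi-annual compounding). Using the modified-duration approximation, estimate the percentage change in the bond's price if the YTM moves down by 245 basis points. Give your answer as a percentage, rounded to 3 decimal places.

+8.668%

Periodic yield y = 0.0405. Modified duration first:
  t   CF        PV=CF/(1+0.0405)^t    t·PV
  1        45.00        43.2484        43.2484
  2        45.00        41.5651        83.1301
  3        45.00        39.9472       119.8416
  4        45.00        38.3923       153.5692
  5        45.00        36.8979       184.4897
  6        45.00        35.4617       212.7704
  7        45.00        34.0814       238.5701
  8     2,045.00     1,488.5267    11,908.2138
  Σ                  1,758.1208    12,943.8333
P = 1,758.1208; D_Mac = 7.36231 half-year periods = 3.68116 yrs; D_mod = 3.68116/(1+0.0405) = 3.53787 yrs.
ΔP/P ≈ -D_mod · Δy = -3.53787 × (-0.0245) = +0.086678 = +8.6678%.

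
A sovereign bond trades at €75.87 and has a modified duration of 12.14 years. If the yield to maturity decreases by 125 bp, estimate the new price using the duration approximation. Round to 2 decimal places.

€87.38

Duration approximation: ΔP/P ≈ -D_mod · Δy = -12.14 × (-0.0125) = +0.151750.
New price ≈ 75.87 × (1 + 0.151750) = 87.3832725.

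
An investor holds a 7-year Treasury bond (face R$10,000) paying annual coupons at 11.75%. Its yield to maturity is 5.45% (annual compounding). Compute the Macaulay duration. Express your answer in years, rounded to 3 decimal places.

5.419 years

Periodic yield y = 0.0545. Discount each cash flow and weight by its year:
  t   CF        PV=CF/(1+0.0545)^t    t·PV
  1     1,175.00     1,114.2722     1,114.2722
  2     1,175.00     1,056.6829     2,113.3659
  3     1,175.00     1,002.0701     3,006.2104
  4     1,175.00       950.2799     3,801.1195
  5     1,175.00       901.1663     4,505.8315
  6     1,175.00       854.5911     5,127.5466
  7    11,175.00     7,707.6404    53,953.4827
  Σ                 13,586.7029    73,621.8287
Price P = Σ PV = 13,586.7029.
Macaulay duration = Σ(t·PV) / P = 73,621.8287 / 13,586.7029 = 5.41867 years.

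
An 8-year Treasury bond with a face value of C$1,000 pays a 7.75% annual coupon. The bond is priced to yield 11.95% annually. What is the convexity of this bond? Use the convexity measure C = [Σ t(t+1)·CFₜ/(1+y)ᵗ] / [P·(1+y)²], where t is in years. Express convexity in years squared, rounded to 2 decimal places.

38.89

With y = 0.1195:
  t   CF        PV=CF/(1+0.1195)^t    t·PV        t(t+1)·PV
  1        77.50        69.2273        69.2273         138.4547
  2        77.50        61.8377       123.6755         371.0264
  3        77.50        55.2369       165.7107         662.8430
  4        77.50        49.3407       197.3628         986.8140
  5        77.50        44.0739       220.3694       1,322.2162
  6        77.50        39.3692       236.2155       1,653.5084
  7        77.50        35.1668       246.1677       1,969.3416
  8     1,077.50       436.7415     3,493.9323      31,445.3905
  Σ                    790.9941     4,752.6611      38,549.5946
P = 790.9941.
Convexity = Σ t(t+1)·PV / [P·(1+y)²] = 38,549.5946 / (790.9941 × 1.253280) = 38.88645.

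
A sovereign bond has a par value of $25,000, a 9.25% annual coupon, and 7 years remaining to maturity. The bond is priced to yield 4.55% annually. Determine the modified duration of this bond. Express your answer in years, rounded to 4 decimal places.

Periodic yield y = 0.0455. First find Macaulay duration:
  t   CF        PV=CF/(1+0.0455)^t    t·PV
  1     2,312.50     2,211.8604     2,211.8604
  2     2,312.50     2,115.6005     4,231.2011
  3     2,312.50     2,023.5299     6,070.5898
  4     2,312.50     1,935.4662     7,741.8648
  5     2,312.50     1,851.2350     9,256.1751
  6     2,312.50     1,770.6695    10,624.0173
  7    27,312.50    20,002.9106   140,020.3743
  Σ                 31,911.2722   180,156.0826
P = 31,911.2722; Macaulay duration = 180,156.0826 / 31,911.2722 = 5.64553 years.
Modified duration = D_Mac / (1 + y) = 5.64553 / 1.0455 = 5.39984 years.

5.3998 years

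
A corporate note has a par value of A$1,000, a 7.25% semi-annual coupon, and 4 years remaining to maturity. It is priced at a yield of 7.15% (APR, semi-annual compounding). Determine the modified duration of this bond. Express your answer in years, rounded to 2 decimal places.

3.42 years

Periodic yield y = 0.03575. First find Macaulay duration:
  t   CF        PV=CF/(1+0.03575)^t    t·PV
  1        36.25        34.9988        34.9988
  2        36.25        33.7908        67.5815
  3        36.25        32.6244        97.8733
  4        36.25        31.4984       125.9935
  5        36.25        30.4112       152.0559
  6        36.25        29.3615       176.1690
  7        36.25        28.3481       198.4365
  8     1,036.25       782.3931     6,259.1447
  Σ                  1,003.4262     7,112.2534
P = 1,003.4262; Macaulay duration = 7,112.2534 / 1,003.4262 = 7.08797 half-year periods = 3.54398 years.
Modified duration = D_Mac / (1 + y) = 3.54398 / 1.03575 = 3.42166 years.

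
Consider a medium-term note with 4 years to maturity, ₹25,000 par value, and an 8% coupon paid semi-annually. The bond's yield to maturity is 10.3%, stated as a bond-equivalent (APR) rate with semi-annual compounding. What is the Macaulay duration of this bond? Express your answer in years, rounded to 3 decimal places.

3.478 years

Periodic yield y = 0.0515. Discount each cash flow and weight by its period:
  t   CF        PV=CF/(1+0.0515)^t    t·PV
  1     1,000.00       951.0223       951.0223
  2     1,000.00       904.4435     1,808.8870
  3     1,000.00       860.1460     2,580.4380
  4     1,000.00       818.0181     3,272.0722
  5     1,000.00       777.9535     3,889.7673
  6     1,000.00       739.8511     4,439.1067
  7     1,000.00       703.6150     4,925.3047
  8    26,000.00    17,397.9922   139,183.9376
  Σ                 23,153.0416   161,050.5359
Price P = Σ PV = 23,153.0416.
Macaulay duration = Σ(t·PV) / P = 161,050.5359 / 23,153.0416 = 6.95591 half-year periods.
In years: 6.95591 / 2 = 3.47796 years.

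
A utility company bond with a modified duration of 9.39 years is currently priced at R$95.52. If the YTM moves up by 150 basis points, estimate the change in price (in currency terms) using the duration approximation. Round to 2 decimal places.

Duration approximation: ΔP/P ≈ -D_mod · Δy = -9.39 × (+0.015) = -0.140850.
ΔP ≈ 95.52 × (-0.140850) = -13.453992.

-R$13.45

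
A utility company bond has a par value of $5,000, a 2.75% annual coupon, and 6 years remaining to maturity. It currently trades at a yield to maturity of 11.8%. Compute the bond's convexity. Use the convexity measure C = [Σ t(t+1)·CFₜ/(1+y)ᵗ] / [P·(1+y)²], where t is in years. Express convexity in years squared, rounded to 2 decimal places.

29.84

With y = 0.118:
  t   CF        PV=CF/(1+0.118)^t    t·PV        t(t+1)·PV
  1       137.50       122.9875       122.9875         245.9750
  2       137.50       110.0067       220.0134         660.0401
  3       137.50        98.3960       295.1879       1,180.7516
  4       137.50        88.0107       352.0428       1,760.2140
  5       137.50        78.7216       393.6078       2,361.6467
  6     5,137.50     2,630.8798    15,785.2791     110,496.9534
  Σ                  3,129.0022    17,169.1184     116,705.5809
P = 3,129.0022.
Convexity = Σ t(t+1)·PV / [P·(1+y)²] = 116,705.5809 / (3,129.0022 × 1.249924) = 29.84023.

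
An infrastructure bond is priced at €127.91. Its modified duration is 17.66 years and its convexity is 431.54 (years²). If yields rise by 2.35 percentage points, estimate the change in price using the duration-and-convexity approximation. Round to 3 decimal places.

-€37.842

Duration effect: -D_mod·Δy = -17.66 × (+0.0235) = -0.415010
Convexity effect: ½·C·(Δy)² = 0.5 × 431.54 × (0.0235)² = +0.1191589825
ΔP/P ≈ -0.415010 + 0.1191589825 = -0.2958510175
ΔP ≈ 127.91 × (-0.2958510175) = -37.842303648425.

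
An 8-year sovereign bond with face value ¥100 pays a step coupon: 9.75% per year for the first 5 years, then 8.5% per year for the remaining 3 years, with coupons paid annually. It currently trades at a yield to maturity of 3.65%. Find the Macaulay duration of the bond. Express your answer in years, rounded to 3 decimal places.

6.251 years

Periodic yield y = 0.0365. Discount each cash flow and weight by its year:
  t   CF        PV=CF/(1+0.0365)^t    t·PV
  1         9.75         9.4067         9.4067
  2         9.75         9.0754        18.1508
  3         9.75         8.7558        26.2675
  4         9.75         8.4475        33.7899
  5         9.75         8.1500        40.7500
  6         8.50         6.8549        41.1296
  7         8.50         6.6135        46.2948
  8       108.50        81.4470       651.5763
  Σ                    138.7509       867.3655
Price P = Σ PV = 138.7509.
Macaulay duration = Σ(t·PV) / P = 867.3655 / 138.7509 = 6.25124 years.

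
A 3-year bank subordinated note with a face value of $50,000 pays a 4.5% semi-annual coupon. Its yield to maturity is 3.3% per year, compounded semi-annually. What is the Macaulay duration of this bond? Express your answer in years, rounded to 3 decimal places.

Periodic yield y = 0.0165. Discount each cash flow and weight by its period:
  t   CF        PV=CF/(1+0.0165)^t    t·PV
  1     1,125.00     1,106.7388     1,106.7388
  2     1,125.00     1,088.7740     2,177.5481
  3     1,125.00     1,071.1009     3,213.3026
  4     1,125.00     1,053.7146     4,214.8583
  5     1,125.00     1,036.6105     5,183.0525
  6    51,125.00    46,343.5206   278,061.1237
  Σ                 51,700.4594   293,956.6241
Price P = Σ PV = 51,700.4594.
Macaulay duration = Σ(t·PV) / P = 293,956.6241 / 51,700.4594 = 5.68576 half-year periods.
In years: 5.68576 / 2 = 2.84288 years.

2.843 years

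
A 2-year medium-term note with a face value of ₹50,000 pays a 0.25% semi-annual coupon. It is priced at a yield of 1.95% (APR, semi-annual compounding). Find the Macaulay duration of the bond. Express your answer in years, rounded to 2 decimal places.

2.00 years

Periodic yield y = 0.00975. Discount each cash flow and weight by its period:
  t   CF        PV=CF/(1+0.00975)^t    t·PV
  1        62.50        61.8965        61.8965
  2        62.50        61.2988       122.5977
  3        62.50        60.7070       182.1209
  4    50,062.50    48,156.7407   192,626.9629
  Σ                 48,340.6430   192,993.5780
Price P = Σ PV = 48,340.6430.
Macaulay duration = Σ(t·PV) / P = 192,993.5780 / 48,340.6430 = 3.99237 half-year periods.
In years: 3.99237 / 2 = 1.99618 years.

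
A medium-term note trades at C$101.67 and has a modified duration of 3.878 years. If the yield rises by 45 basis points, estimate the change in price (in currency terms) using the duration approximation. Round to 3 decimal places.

-C$1.774

Duration approximation: ΔP/P ≈ -D_mod · Δy = -3.878 × (+0.0045) = -0.017451.
ΔP ≈ 101.67 × (-0.017451) = -1.77424317.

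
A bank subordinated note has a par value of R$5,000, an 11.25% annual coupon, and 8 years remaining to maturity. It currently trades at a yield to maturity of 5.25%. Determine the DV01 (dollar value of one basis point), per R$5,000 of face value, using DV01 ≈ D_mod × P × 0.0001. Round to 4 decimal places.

R$3.9710

Periodic yield y = 0.0525.
  t   CF        PV=CF/(1+0.0525)^t    t·PV
  1       562.50       534.4418       534.4418
  2       562.50       507.7832     1,015.5664
  3       562.50       482.4543     1,447.3630
  4       562.50       458.3889     1,833.5557
  5       562.50       435.5239     2,177.6196
  6       562.50       413.7994     2,482.7966
  7       562.50       393.1586     2,752.1103
  8     5,562.50     3,693.9685    29,551.7480
  Σ                  6,919.5187    41,795.2014
P = 6,919.5187; D_Mac = 6.04019 yrs; D_mod = 5.73890 yrs.
DV01 ≈ 5.73890 × 6,919.5187 × 0.0001 = 3.971041.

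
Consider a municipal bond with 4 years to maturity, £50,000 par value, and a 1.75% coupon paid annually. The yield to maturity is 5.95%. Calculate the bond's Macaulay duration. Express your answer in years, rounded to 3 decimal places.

3.888 years

Periodic yield y = 0.0595. Discount each cash flow and weight by its year:
  t   CF        PV=CF/(1+0.0595)^t    t·PV
  1       875.00       825.8613       825.8613
  2       875.00       779.4821     1,558.9641
  3       875.00       735.7075     2,207.1224
  4    50,875.00    40,373.8884   161,495.5535
  Σ                 42,714.9392   166,087.5014
Price P = Σ PV = 42,714.9392.
Macaulay duration = Σ(t·PV) / P = 166,087.5014 / 42,714.9392 = 3.88828 years.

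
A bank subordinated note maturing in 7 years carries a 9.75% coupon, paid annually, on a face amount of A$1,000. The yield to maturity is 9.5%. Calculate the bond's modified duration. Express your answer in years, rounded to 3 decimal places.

4.930 years

Periodic yield y = 0.095. First find Macaulay duration:
  t   CF        PV=CF/(1+0.095)^t    t·PV
  1        97.50        89.0411        89.0411
  2        97.50        81.3161       162.6321
  3        97.50        74.2613       222.7838
  4        97.50        67.8185       271.2740
  5        97.50        61.9347       309.6735
  6        97.50        56.5614       339.3682
  7     1,097.50       581.4411     4,070.0874
  Σ                  1,012.3740     5,464.8600
P = 1,012.3740; Macaulay duration = 5,464.8600 / 1,012.3740 = 5.39806 years.
Modified duration = D_Mac / (1 + y) = 5.39806 / 1.095 = 4.92974 years.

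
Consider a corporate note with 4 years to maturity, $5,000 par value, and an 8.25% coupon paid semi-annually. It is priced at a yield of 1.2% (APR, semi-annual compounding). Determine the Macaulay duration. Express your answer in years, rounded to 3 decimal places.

3.555 years

Periodic yield y = 0.006. Discount each cash flow and weight by its period:
  t   CF        PV=CF/(1+0.006)^t    t·PV
  1       206.25       205.0199       205.0199
  2       206.25       203.7971       407.5942
  3       206.25       202.5816       607.7448
  4       206.25       201.3734       805.4935
  5       206.25       200.1723     1,000.8617
  6       206.25       198.9785     1,193.8708
  7       206.25       197.7917     1,384.5420
  8     5,206.25     4,962.9645    39,703.7164
  Σ                  6,372.6790    45,308.8432
Price P = Σ PV = 6,372.6790.
Macaulay duration = Σ(t·PV) / P = 45,308.8432 / 6,372.6790 = 7.10986 half-year periods.
In years: 7.10986 / 2 = 3.55493 years.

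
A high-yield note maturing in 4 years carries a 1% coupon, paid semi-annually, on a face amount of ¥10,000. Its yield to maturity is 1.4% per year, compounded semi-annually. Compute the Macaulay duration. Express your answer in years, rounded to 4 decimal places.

3.9304 years

Periodic yield y = 0.007. Discount each cash flow and weight by its period:
  t   CF        PV=CF/(1+0.007)^t    t·PV
  1        50.00        49.6524        49.6524
  2        50.00        49.3073        98.6146
  3        50.00        48.9645       146.8936
  4        50.00        48.6242       194.4966
  5        50.00        48.2862       241.4308
  6        50.00        47.9505       287.7030
  7        50.00        47.6172       333.3203
  8    10,050.00     9,504.5224    76,036.1790
  Σ                  9,844.9246    77,388.2903
Price P = Σ PV = 9,844.9246.
Macaulay duration = Σ(t·PV) / P = 77,388.2903 / 9,844.9246 = 7.86073 half-year periods.
In years: 7.86073 / 2 = 3.93036 years.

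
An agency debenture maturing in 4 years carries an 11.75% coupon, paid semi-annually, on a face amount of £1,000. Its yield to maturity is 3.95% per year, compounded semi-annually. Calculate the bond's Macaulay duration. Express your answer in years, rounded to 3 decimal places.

3.397 years

Periodic yield y = 0.01975. Discount each cash flow and weight by its period:
  t   CF        PV=CF/(1+0.01975)^t    t·PV
  1        58.75        57.6122        57.6122
  2        58.75        56.4964       112.9927
  3        58.75        55.4022       166.2065
  4        58.75        54.3292       217.3167
  5        58.75        53.2769       266.3847
  6        58.75        52.2451       313.4706
  7        58.75        51.2332       358.6327
  8     1,058.75       905.4067     7,243.2537
  Σ                  1,286.0019     8,735.8698
Price P = Σ PV = 1,286.0019.
Macaulay duration = Σ(t·PV) / P = 8,735.8698 / 1,286.0019 = 6.79305 half-year periods.
In years: 6.79305 / 2 = 3.39652 years.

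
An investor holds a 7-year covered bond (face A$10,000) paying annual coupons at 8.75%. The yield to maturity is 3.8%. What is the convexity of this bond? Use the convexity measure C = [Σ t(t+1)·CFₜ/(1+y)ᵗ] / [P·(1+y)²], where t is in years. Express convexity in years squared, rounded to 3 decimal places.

With y = 0.038:
  t   CF        PV=CF/(1+0.038)^t    t·PV        t(t+1)·PV
  1       875.00       842.9672       842.9672       1,685.9345
  2       875.00       812.1072     1,624.2143       4,872.6430
  3       875.00       782.3769     2,347.1306       9,388.5222
  4       875.00       753.7349     3,014.9397      15,074.6985
  5       875.00       726.1415     3,630.7077      21,784.2464
  6       875.00       699.5583     4,197.3500      29,381.4498
  7    10,875.00     8,376.2145    58,633.5016     469,068.0128
  Σ                 12,993.1006    74,290.8111     551,255.5072
P = 12,993.1006.
Convexity = Σ t(t+1)·PV / [P·(1+y)²] = 551,255.5072 / (12,993.1006 × 1.077444) = 39.37725.

39.377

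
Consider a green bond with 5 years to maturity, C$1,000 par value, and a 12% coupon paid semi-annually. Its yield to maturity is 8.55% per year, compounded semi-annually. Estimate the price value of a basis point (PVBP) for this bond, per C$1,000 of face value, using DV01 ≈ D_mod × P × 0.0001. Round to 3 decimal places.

C$0.434

Periodic yield y = 0.04275.
  t   CF        PV=CF/(1+0.04275)^t    t·PV
  1        60.00        57.5402        57.5402
  2        60.00        55.1812       110.3623
  3        60.00        52.9189       158.7566
  4        60.00        50.7493       202.9974
  5        60.00        48.6688       243.3438
  6        60.00        46.6735       280.0408
  7        60.00        44.7600       313.3198
  8        60.00        42.9249       343.3995
  9        60.00        41.1651       370.4861
  10    1,060.00       697.4352     6,974.3523
  Σ                  1,138.0170     9,054.5989
P = 1,138.0170; D_Mac = 7.95647 half-year periods = 3.97824 yrs; D_mod = 3.81514 yrs.
DV01 ≈ 3.81514 × 1,138.0170 × 0.0001 = 0.434169.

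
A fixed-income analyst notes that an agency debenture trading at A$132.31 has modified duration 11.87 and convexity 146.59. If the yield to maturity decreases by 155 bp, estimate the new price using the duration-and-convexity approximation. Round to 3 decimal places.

Duration effect: -D_mod·Δy = -11.87 × (-0.0155) = +0.183985
Convexity effect: ½·C·(Δy)² = 0.5 × 146.59 × (-0.0155)² = +0.01760912375
ΔP/P ≈ +0.183985 + 0.01760912375 = +0.20159412375
New price ≈ 132.31 × (1 + 0.20159412375) = 158.9829185133625.

A$158.983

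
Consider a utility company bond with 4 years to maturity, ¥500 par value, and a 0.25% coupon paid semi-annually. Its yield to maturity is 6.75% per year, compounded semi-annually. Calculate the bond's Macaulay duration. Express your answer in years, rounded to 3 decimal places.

Periodic yield y = 0.03375. Discount each cash flow and weight by its period:
  t   CF        PV=CF/(1+0.03375)^t    t·PV
  1        0.625         0.6046         0.6046
  2        0.625         0.5849         1.1697
  3        0.625         0.5658         1.6973
  4        0.625         0.5473         2.1892
  5        0.625         0.5294         2.6471
  6        0.625         0.5121         3.0728
  7        0.625         0.4954         3.4679
  8      500.625       383.8737     3,070.9896
  Σ                    387.7132     3,085.8382
Price P = Σ PV = 387.7132.
Macaulay duration = Σ(t·PV) / P = 3,085.8382 / 387.7132 = 7.95907 half-year periods.
In years: 7.95907 / 2 = 3.97954 years.

3.980 years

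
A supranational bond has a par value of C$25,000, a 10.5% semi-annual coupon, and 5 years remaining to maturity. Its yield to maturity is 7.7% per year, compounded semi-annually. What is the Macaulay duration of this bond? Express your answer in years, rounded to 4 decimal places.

4.0740 years

Periodic yield y = 0.0385. Discount each cash flow and weight by its period:
  t   CF        PV=CF/(1+0.0385)^t    t·PV
  1     1,312.50     1,263.8421     1,263.8421
  2     1,312.50     1,216.9880     2,433.9761
  3     1,312.50     1,171.8710     3,515.6130
  4     1,312.50     1,128.4266     4,513.7063
  5     1,312.50     1,086.5928     5,432.9638
  6     1,312.50     1,046.3098     6,277.8590
  7     1,312.50     1,007.5203     7,052.6421
  8     1,312.50       970.1688     7,761.3504
  9     1,312.50       934.2020     8,407.8182
  10   26,312.50    18,034.2093   180,342.0925
  Σ                 27,860.1307   227,001.8636
Price P = Σ PV = 27,860.1307.
Macaulay duration = Σ(t·PV) / P = 227,001.8636 / 27,860.1307 = 8.14791 half-year periods.
In years: 8.14791 / 2 = 4.07396 years.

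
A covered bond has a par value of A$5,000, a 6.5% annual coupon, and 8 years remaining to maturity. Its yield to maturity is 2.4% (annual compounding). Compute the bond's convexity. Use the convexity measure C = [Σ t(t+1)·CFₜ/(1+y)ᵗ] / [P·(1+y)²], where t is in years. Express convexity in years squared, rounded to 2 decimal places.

With y = 0.024:
  t   CF        PV=CF/(1+0.024)^t    t·PV        t(t+1)·PV
  1       325.00       317.3828       317.3828         634.7656
  2       325.00       309.9442       619.8883       1,859.6649
  3       325.00       302.6798       908.0395       3,632.1580
  4       325.00       295.5858     1,182.3431       5,911.7156
  5       325.00       288.6580     1,443.2899       8,659.7396
  6       325.00       281.8926     1,691.3554      11,839.4877
  7       325.00       275.2857     1,927.0000      15,415.9996
  8     5,325.00     4,404.7368    35,237.8941     317,141.0469
  Σ                  6,476.1656    43,327.1931     365,094.5780
P = 6,476.1656.
Convexity = Σ t(t+1)·PV / [P·(1+y)²] = 365,094.5780 / (6,476.1656 × 1.048576) = 53.76350.

53.76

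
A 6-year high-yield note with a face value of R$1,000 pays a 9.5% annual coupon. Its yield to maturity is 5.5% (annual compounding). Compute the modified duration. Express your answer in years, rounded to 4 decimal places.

4.6915 years

Periodic yield y = 0.055. First find Macaulay duration:
  t   CF        PV=CF/(1+0.055)^t    t·PV
  1        95.00        90.0474        90.0474
  2        95.00        85.3530       170.7060
  3        95.00        80.9033       242.7099
  4        95.00        76.6856       306.7424
  5        95.00        72.6878       363.4388
  6     1,095.00       794.1442     4,764.8651
  Σ                  1,199.8212     5,938.5096
P = 1,199.8212; Macaulay duration = 5,938.5096 / 1,199.8212 = 4.94950 years.
Modified duration = D_Mac / (1 + y) = 4.94950 / 1.055 = 4.69146 years.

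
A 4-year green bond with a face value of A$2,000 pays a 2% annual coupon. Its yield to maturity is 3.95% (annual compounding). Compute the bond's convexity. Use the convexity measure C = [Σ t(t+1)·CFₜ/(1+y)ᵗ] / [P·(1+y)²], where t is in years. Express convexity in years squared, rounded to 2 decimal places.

17.76

With y = 0.0395:
  t   CF        PV=CF/(1+0.0395)^t    t·PV        t(t+1)·PV
  1        40.00        38.4800        38.4800          76.9601
  2        40.00        37.0178        74.0357         222.1070
  3        40.00        35.6112       106.8336         427.3343
  4     2,040.00     1,747.1580     6,988.6322      34,943.1609
  Σ                  1,858.2671     7,207.9815      35,669.5623
P = 1,858.2671.
Convexity = Σ t(t+1)·PV / [P·(1+y)²] = 35,669.5623 / (1,858.2671 × 1.080560) = 17.76400.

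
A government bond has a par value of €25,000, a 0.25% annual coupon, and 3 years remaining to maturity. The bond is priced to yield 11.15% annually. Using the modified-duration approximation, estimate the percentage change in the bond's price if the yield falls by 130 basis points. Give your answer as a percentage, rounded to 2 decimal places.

+3.50%

Periodic yield y = 0.1115. Modified duration first:
  t   CF        PV=CF/(1+0.1115)^t    t·PV
  1        62.50        56.2303        56.2303
  2        62.50        50.5896       101.1792
  3    25,062.50    18,251.3918    54,754.1755
  Σ                 18,358.2117    54,911.5850
P = 18,358.2117; D_Mac = 2.99112 yrs; D_mod = 2.99112/(1+0.1115) = 2.69106 yrs.
ΔP/P ≈ -D_mod · Δy = -2.69106 × (-0.013) = +0.034984 = +3.4984%.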